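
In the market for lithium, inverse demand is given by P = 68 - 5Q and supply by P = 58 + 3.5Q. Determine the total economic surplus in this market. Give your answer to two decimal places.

Set 68 - 5Q = 58 + 3.5Q, which gives 10 = 8.5Q, so Q* = 1.1765 and P* = 68 - 5(1.1765) = 62.1176.
Total surplus is the full triangle between the curves from 0 to Q*: (1/2)(1.1765)(68 - 58) = 5.8824.

5.88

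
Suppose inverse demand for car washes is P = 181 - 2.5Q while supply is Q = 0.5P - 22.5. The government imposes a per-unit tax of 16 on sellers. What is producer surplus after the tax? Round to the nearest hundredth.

711.11

Rewriting supply in inverse form: P = 45 + 2Q.
Pre-tax equilibrium: 181 - 2.5Q = 45 + 2Q gives Q* = 30.2222, P* = 105.4444.
With the tax, sellers need 16 more per unit: 181 - 2.5Q = 45 + 2Q + 16, so Q_t = 26.6667. Buyers pay P_b = 114.3333; sellers receive P_s = P_b - 16 = 98.3333.
PS = (1/2)(Q_t)(P_s - 45) = (1/2)(26.6667)(53.3333) = 711.1111.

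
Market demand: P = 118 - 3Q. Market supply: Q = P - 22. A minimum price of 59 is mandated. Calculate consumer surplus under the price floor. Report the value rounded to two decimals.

Rewriting supply in inverse form: P = 22 + Q.
Without the control, 118 - 3Q = 22 + Q so Q* = 24 and P* = 46.
At the floor price 59, quantity demanded is (118 - 59)/3 = 19.6667; demand is the short side, so Q = 19.6667 trades at P = 59.
CS is the triangle under demand above 59: (1/2)(19.6667)(118 - 59) = 580.1667.

580.17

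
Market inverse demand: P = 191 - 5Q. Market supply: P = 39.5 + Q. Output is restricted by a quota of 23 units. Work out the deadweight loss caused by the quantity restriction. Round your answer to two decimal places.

Without the quota, 191 - 5Q = 39.5 + Q gives Q* = 25.25.
At Q = 23 the demand price is 191 - 5(23) = 76 and the supply price is 39.5 + (23) = 62.5.
Deadweight loss is the triangle between the curves from 23 to 25.25: (1/2)(76 - 62.5)(25.25 - 23) = 15.1875.

15.19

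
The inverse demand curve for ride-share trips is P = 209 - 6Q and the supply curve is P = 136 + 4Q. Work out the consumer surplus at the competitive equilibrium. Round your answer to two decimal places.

Set 209 - 6Q = 136 + 4Q, which gives 73 = 10Q, so Q* = 7.3 and P* = 209 - 6(7.3) = 165.2.
Consumer surplus is the triangle under demand above P*: (1/2)(7.3)(209 - 165.2) = (1/2)(7.3)(43.8) = 159.87.

159.87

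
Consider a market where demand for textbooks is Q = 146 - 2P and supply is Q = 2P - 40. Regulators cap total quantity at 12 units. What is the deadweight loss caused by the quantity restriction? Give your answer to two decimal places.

840.50

Rewriting demand in inverse form: P = 73 - 0.5Q.
Rewriting supply in inverse form: P = 20 + 0.5Q.
Without the quota, 73 - 0.5Q = 20 + 0.5Q gives Q* = 53.
At Q = 12 the demand price is 73 - 0.5(12) = 67 and the supply price is 20 + 0.5(12) = 26.
Deadweight loss is the triangle between the curves from 12 to 53: (1/2)(67 - 26)(53 - 12) = 840.5.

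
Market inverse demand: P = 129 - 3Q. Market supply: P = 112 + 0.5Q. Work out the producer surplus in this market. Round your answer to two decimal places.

5.90

Setting demand equal to supply, 17 = 3.5Q, so Q* = 4.8571 and P* = 114.4286.
Producer surplus is the triangle above supply below P*: (1/2)(4.8571)(114.4286 - 112) = (1/2)(4.8571)(2.4286) = 5.898.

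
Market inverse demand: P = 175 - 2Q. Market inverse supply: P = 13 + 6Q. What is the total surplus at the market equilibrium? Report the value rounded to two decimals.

1640.25

Set 175 - 2Q = 13 + 6Q, which gives 162 = 8Q, so Q* = 20.25 and P* = 175 - 2(20.25) = 134.5.
Total surplus is the full triangle between the curves from 0 to Q*: (1/2)(20.25)(175 - 13) = 1640.25.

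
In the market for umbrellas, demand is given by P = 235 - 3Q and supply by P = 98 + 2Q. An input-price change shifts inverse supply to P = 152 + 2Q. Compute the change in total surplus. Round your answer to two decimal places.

-1188.00

Initial equilibrium: Q_0 = 27.4, P_0 = 152.8; CS_0 = (1/2)(27.4)(82.2) = 1126.14, PS_0 = (1/2)(27.4)(54.8) = 750.76.
New equilibrium: 235 - 3Q = 152 + 2Q gives Q_1 = 16.6, P_1 = 185.2; CS_1 = 413.34, PS_1 = 275.56.
Change in total surplus = (413.34 + 275.56) - (1126.14 + 750.76) = -1188.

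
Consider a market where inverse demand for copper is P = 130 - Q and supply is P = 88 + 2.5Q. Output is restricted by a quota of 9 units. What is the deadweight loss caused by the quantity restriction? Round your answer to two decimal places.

Without the quota, 130 - Q = 88 + 2.5Q gives Q* = 12.
At Q = 9 the demand price is 130 - (9) = 121 and the supply price is 88 + 2.5(9) = 110.5.
Deadweight loss is the triangle between the curves from 9 to 12: (1/2)(121 - 110.5)(12 - 9) = 15.75.

15.75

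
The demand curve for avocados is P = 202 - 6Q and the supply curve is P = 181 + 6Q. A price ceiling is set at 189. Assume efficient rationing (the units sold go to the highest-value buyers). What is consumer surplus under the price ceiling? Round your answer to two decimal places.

Without the control, 202 - 6Q = 181 + 6Q so Q* = 1.75 and P* = 191.5.
At P = 189, sellers supply (189 - 181)/6 = 1.3333 while buyers want more, so the quantity traded is 1.3333 at price 189.
The demand price at Q = 1.3333 is 194. CS is the trapezoid between demand and 189 over [0, 1.3333]: (1/2)[(202 - 189) + (194 - 189)](1.3333) = 12.

12.00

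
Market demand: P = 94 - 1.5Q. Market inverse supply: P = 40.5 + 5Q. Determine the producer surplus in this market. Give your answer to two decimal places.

Equilibrium: 94 - 1.5Q = 40.5 + 5Q, so Q* = 8.2308 and P* = 81.6538.
PS is the area between P* and the supply curve from 0 to Q*: (1/2)(8.2308)(41.1538) = 169.3639.

169.36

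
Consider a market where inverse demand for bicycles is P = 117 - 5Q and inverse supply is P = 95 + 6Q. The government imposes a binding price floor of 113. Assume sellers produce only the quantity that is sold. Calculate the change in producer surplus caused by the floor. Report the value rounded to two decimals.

Free-market equilibrium: 117 - 5Q = 95 + 6Q gives Q* = 2, P* = 107.
At P = 113, buyers demand (117 - 113)/5 = 0.8 while sellers would supply more, so the quantity traded is 0.8 at price 113.
PS goes from (1/2)(2)(12) = 12 to 12.48 (computed as (113 - 95)(0.8) - (1/2)(6)(0.8)^2), a change of 0.48.

0.48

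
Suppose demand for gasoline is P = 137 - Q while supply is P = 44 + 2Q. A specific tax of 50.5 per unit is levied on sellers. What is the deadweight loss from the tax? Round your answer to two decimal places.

Without the tax, 137 - Q = 44 + 2Q so Q* = 31 and P* = 106.
With the tax, sellers need 50.5 more per unit: 137 - Q = 44 + 2Q + 50.5, so Q_t = 14.1667. Buyers pay P_b = 122.8333; sellers receive P_s = P_b - 50.5 = 72.3333.
Deadweight loss is the triangle between the curves from Q_t to Q*: (1/2)(31 - 14.1667)(50.5) = 425.0417.

425.04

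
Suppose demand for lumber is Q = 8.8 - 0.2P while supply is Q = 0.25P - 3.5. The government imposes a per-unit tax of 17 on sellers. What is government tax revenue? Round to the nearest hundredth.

Rewriting demand in inverse form: P = 44 - 5Q.
Rewriting supply in inverse form: P = 14 + 4Q.
Pre-tax equilibrium: 44 - 5Q = 14 + 4Q gives Q* = 3.3333, P* = 27.3333.
With the tax, sellers need 17 more per unit: 44 - 5Q = 14 + 4Q + 17, so Q_t = 1.4444. Buyers pay P_b = 36.7778; sellers receive P_s = P_b - 17 = 19.7778.
Revenue is the tax times quantity traded: 17 x 1.4444 = 24.5556.

24.56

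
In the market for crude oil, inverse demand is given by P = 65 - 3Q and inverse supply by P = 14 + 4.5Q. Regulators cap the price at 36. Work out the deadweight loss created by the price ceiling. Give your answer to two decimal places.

Without the control, 65 - 3Q = 14 + 4.5Q so Q* = 6.8 and P* = 44.6.
At the ceiling price 36, quantity supplied is (36 - 14)/4.5 = 4.8889; supply is the short side, so Q = 4.8889 trades at P = 36.
The lost-trades triangle has base Q* - 4.8889 = 1.9111 and height equal to the gap between the curves at Q = 4.8889, which is 50.3333 - 36 = 14.3333. DWL = (1/2)(1.9111)(14.3333) = 13.6963.

13.70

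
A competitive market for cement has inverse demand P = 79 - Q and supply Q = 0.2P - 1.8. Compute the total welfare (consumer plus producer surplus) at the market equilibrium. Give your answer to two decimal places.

408.33

Rewriting supply in inverse form: P = 9 + 5Q.
Setting demand equal to supply, 70 = 6Q, so Q* = 11.6667 and P* = 67.3333.
Total surplus is the full triangle between the curves from 0 to Q*: (1/2)(11.6667)(79 - 9) = 408.3333.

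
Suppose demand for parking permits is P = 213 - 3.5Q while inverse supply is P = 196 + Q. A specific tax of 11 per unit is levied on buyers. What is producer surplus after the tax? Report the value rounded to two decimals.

0.89

Pre-tax equilibrium: 213 - 3.5Q = 196 + Q gives Q* = 3.7778, P* = 199.7778.
A tax on buyers shifts demand down by 11: (213 - 11) - 3.5Q = 196 + Q, so Q_t = 1.3333. Buyers pay P_b = 208.3333; sellers receive P_s = P_b - 11 = 197.3333.
Producer surplus is the triangle above supply below P_s: (1/2)(1.3333)(197.3333 - 196) = 0.8889.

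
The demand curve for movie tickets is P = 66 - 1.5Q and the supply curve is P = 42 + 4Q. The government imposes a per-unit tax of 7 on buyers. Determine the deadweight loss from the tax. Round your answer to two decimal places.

4.45

Without the tax, 66 - 1.5Q = 42 + 4Q so Q* = 4.3636 and P* = 59.4545.
With the tax, buyers' net willingness to pay falls by 7: (66 - 7) - 1.5Q = 42 + 4Q, so Q_t = 3.0909. Buyers pay P_b = 61.3636; sellers receive P_s = P_b - 7 = 54.3636.
The welfare triangle lost has base Q* - Q_t = 1.2727 and height t = 7, so DWL = (1/2)(1.2727)(7) = 4.4545.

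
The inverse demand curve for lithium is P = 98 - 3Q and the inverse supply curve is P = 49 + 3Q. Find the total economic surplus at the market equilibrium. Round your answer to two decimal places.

200.08

Equilibrium: 98 - 3Q = 49 + 3Q, so Q* = 8.1667 and P* = 73.5.
Total surplus is the full triangle between the curves from 0 to Q*: (1/2)(8.1667)(98 - 49) = 200.0833.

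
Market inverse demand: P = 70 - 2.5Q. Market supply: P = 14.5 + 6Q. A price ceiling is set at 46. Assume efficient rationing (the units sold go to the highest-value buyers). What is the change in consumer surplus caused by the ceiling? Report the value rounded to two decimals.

38.26

Without the control, 70 - 2.5Q = 14.5 + 6Q so Q* = 6.5294 and P* = 53.6765.
At the ceiling price 46, quantity supplied is (46 - 14.5)/6 = 5.25; supply is the short side, so Q = 5.25 trades at P = 46.
CS goes from (1/2)(6.5294)(16.3235) = 53.2915 to 91.5469 (computed as (70 - 46)(5.25) - (1/2)(2.5)(5.25)^2), a change of 38.2554.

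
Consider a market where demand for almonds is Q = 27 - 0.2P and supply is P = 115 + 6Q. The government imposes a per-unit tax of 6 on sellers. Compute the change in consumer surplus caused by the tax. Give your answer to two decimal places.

-4.21

Rewriting demand in inverse form: P = 135 - 5Q.
Without the tax, 135 - 5Q = 115 + 6Q so Q* = 1.8182 and P* = 125.9091.
With the tax, sellers need 6 more per unit: 135 - 5Q = 115 + 6Q + 6, so Q_t = 1.2727. Buyers pay P_b = 128.6364; sellers receive P_s = P_b - 6 = 122.6364.
Consumers lose the trapezoid between P* and P_b out to Q_t plus the triangle from Q_t to Q*: change in CS = 4.0496 - 8.2645 = -4.2149.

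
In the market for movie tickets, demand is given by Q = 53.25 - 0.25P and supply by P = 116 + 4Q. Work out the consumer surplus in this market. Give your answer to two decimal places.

Rewriting demand in inverse form: P = 213 - 4Q.
Set 213 - 4Q = 116 + 4Q, which gives 97 = 8Q, so Q* = 12.125 and P* = 213 - 4(12.125) = 164.5.
Consumer surplus is the triangle under demand above P*: (1/2)(12.125)(213 - 164.5) = (1/2)(12.125)(48.5) = 294.0312.

294.03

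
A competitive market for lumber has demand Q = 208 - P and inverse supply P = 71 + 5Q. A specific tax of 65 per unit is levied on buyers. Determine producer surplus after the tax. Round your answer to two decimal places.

360.00

Rewriting demand in inverse form: P = 208 - Q.
Pre-tax equilibrium: 208 - Q = 71 + 5Q gives Q* = 22.8333, P* = 185.1667.
A tax on buyers shifts demand down by 65: (208 - 65) - Q = 71 + 5Q, so Q_t = 12. Buyers pay P_b = 196; sellers receive P_s = P_b - 65 = 131.
PS = (1/2)(Q_t)(P_s - 71) = (1/2)(12)(60) = 360.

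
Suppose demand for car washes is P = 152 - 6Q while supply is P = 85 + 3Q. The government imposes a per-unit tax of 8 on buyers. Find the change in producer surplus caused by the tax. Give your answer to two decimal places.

Pre-tax equilibrium: 152 - 6Q = 85 + 3Q gives Q* = 7.4444, P* = 107.3333.
A tax on buyers shifts demand down by 8: (152 - 8) - 6Q = 85 + 3Q, so Q_t = 6.5556. Buyers pay P_b = 112.6667; sellers receive P_s = P_b - 8 = 104.6667.
PS falls from (1/2)(7.4444)(22.3333) = 83.1296 to (1/2)(6.5556)(19.6667) = 64.463, a change of -18.6667.

-18.67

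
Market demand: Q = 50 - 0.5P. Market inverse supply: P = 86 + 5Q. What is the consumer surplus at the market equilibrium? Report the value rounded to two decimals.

4.00

Rewriting demand in inverse form: P = 100 - 2Q.
Setting demand equal to supply, 14 = 7Q, so Q* = 2 and P* = 96.
The demand choke price is 100, so CS = (1/2)(Q*)(100 - P*) = (1/2)(2)(4) = 4.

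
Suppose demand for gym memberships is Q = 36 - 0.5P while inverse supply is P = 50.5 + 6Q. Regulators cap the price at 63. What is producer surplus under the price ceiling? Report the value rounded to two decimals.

13.02

Rewriting demand in inverse form: P = 72 - 2Q.
Free-market equilibrium: 72 - 2Q = 50.5 + 6Q gives Q* = 2.6875, P* = 66.625.
At P = 63, sellers supply (63 - 50.5)/6 = 2.0833 while buyers want more, so the quantity traded is 2.0833 at price 63.
PS is the triangle above supply below 63: (1/2)(2.0833)(63 - 50.5) = 13.0208.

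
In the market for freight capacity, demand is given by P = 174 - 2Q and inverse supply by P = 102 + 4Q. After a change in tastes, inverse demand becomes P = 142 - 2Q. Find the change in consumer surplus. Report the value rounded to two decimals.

-99.56

Initial equilibrium: Q_0 = 12, P_0 = 150; CS_0 = (1/2)(12)(24) = 144, PS_0 = (1/2)(12)(48) = 288.
New equilibrium: 142 - 2Q = 102 + 4Q gives Q_1 = 6.6667, P_1 = 128.6667; CS_1 = 44.4444, PS_1 = 88.8889.
Change in consumer surplus = 44.4444 - 144 = -99.5556.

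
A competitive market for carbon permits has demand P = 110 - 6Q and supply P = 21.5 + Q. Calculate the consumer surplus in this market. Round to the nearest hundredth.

Setting demand equal to supply, 88.5 = 7Q, so Q* = 12.6429 and P* = 34.1429.
Consumer surplus is the triangle under demand above P*: (1/2)(12.6429)(110 - 34.1429) = (1/2)(12.6429)(75.8571) = 479.5255.

479.53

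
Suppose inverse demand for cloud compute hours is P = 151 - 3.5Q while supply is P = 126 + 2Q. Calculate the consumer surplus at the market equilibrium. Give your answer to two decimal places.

36.16

Set 151 - 3.5Q = 126 + 2Q, which gives 25 = 5.5Q, so Q* = 4.5455 and P* = 151 - 3.5(4.5455) = 135.0909.
CS is the area between the demand curve and P* from 0 to Q*: (1/2)(4.5455)(15.9091) = 36.157.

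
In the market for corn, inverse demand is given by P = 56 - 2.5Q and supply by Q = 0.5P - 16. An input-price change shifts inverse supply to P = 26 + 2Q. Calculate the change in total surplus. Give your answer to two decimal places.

36.00

Rewriting supply in inverse form: P = 32 + 2Q.
Initial equilibrium: Q_0 = 5.3333, P_0 = 42.6667; CS_0 = (1/2)(5.3333)(13.3333) = 35.5556, PS_0 = (1/2)(5.3333)(10.6667) = 28.4444.
New equilibrium: 56 - 2.5Q = 26 + 2Q gives Q_1 = 6.6667, P_1 = 39.3333; CS_1 = 55.5556, PS_1 = 44.4444.
Change in total surplus = (55.5556 + 44.4444) - (35.5556 + 28.4444) = 36.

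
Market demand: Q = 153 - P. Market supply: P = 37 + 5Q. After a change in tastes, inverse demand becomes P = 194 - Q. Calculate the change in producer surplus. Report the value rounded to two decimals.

777.29

Rewriting demand in inverse form: P = 153 - Q.
Initial equilibrium: Q_0 = 19.3333, P_0 = 133.6667; CS_0 = (1/2)(19.3333)(19.3333) = 186.8889, PS_0 = (1/2)(19.3333)(96.6667) = 934.4444.
New equilibrium: 194 - Q = 37 + 5Q gives Q_1 = 26.1667, P_1 = 167.8333; CS_1 = 342.3472, PS_1 = 1711.7361.
Change in producer surplus = 1711.7361 - 934.4444 = 777.2917.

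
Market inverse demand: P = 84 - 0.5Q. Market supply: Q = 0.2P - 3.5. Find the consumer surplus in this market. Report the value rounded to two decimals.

Rewriting supply in inverse form: P = 17.5 + 5Q.
Set 84 - 0.5Q = 17.5 + 5Q, which gives 66.5 = 5.5Q, so Q* = 12.0909 and P* = 84 - 0.5(12.0909) = 77.9545.
CS is the area between the demand curve and P* from 0 to Q*: (1/2)(12.0909)(6.0455) = 36.5475.

36.55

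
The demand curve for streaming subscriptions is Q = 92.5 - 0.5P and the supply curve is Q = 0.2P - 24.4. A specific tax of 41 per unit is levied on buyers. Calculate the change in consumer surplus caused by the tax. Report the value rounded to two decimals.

Rewriting demand in inverse form: P = 185 - 2Q.
Rewriting supply in inverse form: P = 122 + 5Q.
Pre-tax equilibrium: 185 - 2Q = 122 + 5Q gives Q* = 9, P* = 167.
With the tax, buyers' net willingness to pay falls by 41: (185 - 41) - 2Q = 122 + 5Q, so Q_t = 3.1429. Buyers pay P_b = 178.7143; sellers receive P_s = P_b - 41 = 137.7143.
Consumers lose the trapezoid between P* and P_b out to Q_t plus the triangle from Q_t to Q*: change in CS = 9.8776 - 81 = -71.1224.

-71.12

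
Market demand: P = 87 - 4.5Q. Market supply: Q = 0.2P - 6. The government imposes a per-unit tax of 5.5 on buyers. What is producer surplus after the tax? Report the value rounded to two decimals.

73.47

Rewriting supply in inverse form: P = 30 + 5Q.
Pre-tax equilibrium: 87 - 4.5Q = 30 + 5Q gives Q* = 6, P* = 60.
A tax on buyers shifts demand down by 5.5: (87 - 5.5) - 4.5Q = 30 + 5Q, so Q_t = 5.4211. Buyers pay P_b = 62.6053; sellers receive P_s = P_b - 5.5 = 57.1053.
PS = (1/2)(Q_t)(P_s - 30) = (1/2)(5.4211)(27.1053) = 73.4695.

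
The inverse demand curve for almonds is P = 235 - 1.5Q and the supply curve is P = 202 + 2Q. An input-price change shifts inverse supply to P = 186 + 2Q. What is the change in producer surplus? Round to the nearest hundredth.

Initial equilibrium: Q_0 = 9.4286, P_0 = 220.8571; CS_0 = (1/2)(9.4286)(14.1429) = 66.6735, PS_0 = (1/2)(9.4286)(18.8571) = 88.898.
New equilibrium: 235 - 1.5Q = 186 + 2Q gives Q_1 = 14, P_1 = 214; CS_1 = 147, PS_1 = 196.
Change in producer surplus = 196 - 88.898 = 107.102.

107.10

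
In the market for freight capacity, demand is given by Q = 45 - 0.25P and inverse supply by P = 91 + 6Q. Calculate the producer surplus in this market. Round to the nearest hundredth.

237.63

Rewriting demand in inverse form: P = 180 - 4Q.
Equilibrium: 180 - 4Q = 91 + 6Q, so Q* = 8.9 and P* = 144.4.
PS is the area between P* and the supply curve from 0 to Q*: (1/2)(8.9)(53.4) = 237.63.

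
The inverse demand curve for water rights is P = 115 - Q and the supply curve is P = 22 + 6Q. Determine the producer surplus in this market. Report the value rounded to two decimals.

Equilibrium: 115 - Q = 22 + 6Q, so Q* = 13.2857 and P* = 101.7143.
PS is the area between P* and the supply curve from 0 to Q*: (1/2)(13.2857)(79.7143) = 529.5306.

529.53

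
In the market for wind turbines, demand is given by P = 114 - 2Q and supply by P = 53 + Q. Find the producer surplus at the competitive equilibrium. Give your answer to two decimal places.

Setting demand equal to supply, 61 = 3Q, so Q* = 20.3333 and P* = 73.3333.
The supply curve's price intercept is 53, so PS = (1/2)(Q*)(P* - 53) = (1/2)(20.3333)(20.3333) = 206.7222.

206.72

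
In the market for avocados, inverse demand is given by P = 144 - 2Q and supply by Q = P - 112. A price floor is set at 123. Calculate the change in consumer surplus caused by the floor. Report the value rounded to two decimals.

-3.53

Rewriting supply in inverse form: P = 112 + Q.
Without the control, 144 - 2Q = 112 + Q so Q* = 10.6667 and P* = 122.6667.
At the floor price 123, quantity demanded is (144 - 123)/2 = 10.5; demand is the short side, so Q = 10.5 trades at P = 123.
CS goes from (1/2)(10.6667)(21.3333) = 113.7778 to 110.25 (computed as (144 - 123)(10.5) - (1/2)(2)(10.5)^2), a change of -3.5278.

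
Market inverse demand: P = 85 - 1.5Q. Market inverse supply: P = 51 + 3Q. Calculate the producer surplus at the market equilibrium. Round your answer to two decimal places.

85.63

Set 85 - 1.5Q = 51 + 3Q, which gives 34 = 4.5Q, so Q* = 7.5556 and P* = 85 - 1.5(7.5556) = 73.6667.
The supply curve's price intercept is 51, so PS = (1/2)(Q*)(P* - 51) = (1/2)(7.5556)(22.6667) = 85.6296.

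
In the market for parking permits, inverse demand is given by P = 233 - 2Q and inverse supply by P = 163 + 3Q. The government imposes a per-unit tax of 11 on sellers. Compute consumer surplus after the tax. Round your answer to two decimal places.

Without the tax, 233 - 2Q = 163 + 3Q so Q* = 14 and P* = 205.
With the tax, sellers need 11 more per unit: 233 - 2Q = 163 + 3Q + 11, so Q_t = 11.8. Buyers pay P_b = 209.4; sellers receive P_s = P_b - 11 = 198.4.
CS = (1/2)(Q_t)(233 - P_b) = (1/2)(11.8)(23.6) = 139.24.

139.24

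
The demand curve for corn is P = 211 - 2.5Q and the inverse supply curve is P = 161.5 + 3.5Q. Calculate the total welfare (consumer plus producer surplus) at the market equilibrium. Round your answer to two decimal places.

204.19

Equilibrium: 211 - 2.5Q = 161.5 + 3.5Q, so Q* = 8.25 and P* = 190.375.
Total surplus is the full triangle between the curves from 0 to Q*: (1/2)(8.25)(211 - 161.5) = 204.1875.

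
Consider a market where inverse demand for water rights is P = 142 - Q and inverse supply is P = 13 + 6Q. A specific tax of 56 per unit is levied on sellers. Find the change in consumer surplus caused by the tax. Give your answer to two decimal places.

-115.43

Without the tax, 142 - Q = 13 + 6Q so Q* = 18.4286 and P* = 123.5714.
With the tax, sellers need 56 more per unit: 142 - Q = 13 + 6Q + 56, so Q_t = 10.4286. Buyers pay P_b = 131.5714; sellers receive P_s = P_b - 56 = 75.5714.
Consumers lose the trapezoid between P* and P_b out to Q_t plus the triangle from Q_t to Q*: change in CS = 54.3776 - 169.8061 = -115.4286.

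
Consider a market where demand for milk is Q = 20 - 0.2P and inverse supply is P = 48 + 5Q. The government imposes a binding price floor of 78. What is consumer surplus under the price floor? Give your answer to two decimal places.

48.40

Rewriting demand in inverse form: P = 100 - 5Q.
Free-market equilibrium: 100 - 5Q = 48 + 5Q gives Q* = 5.2, P* = 74.
At P = 78, buyers demand (100 - 78)/5 = 4.4 while sellers would supply more, so the quantity traded is 4.4 at price 78.
CS is the triangle under demand above 78: (1/2)(4.4)(100 - 78) = 48.4.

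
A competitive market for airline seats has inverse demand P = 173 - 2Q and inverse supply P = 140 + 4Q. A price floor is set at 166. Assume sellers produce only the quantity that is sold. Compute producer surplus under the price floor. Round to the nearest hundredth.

Free-market equilibrium: 173 - 2Q = 140 + 4Q gives Q* = 5.5, P* = 162.
At P = 166, buyers demand (173 - 166)/2 = 3.5 while sellers would supply more, so the quantity traded is 3.5 at price 166.
The supply price at Q = 3.5 is 154. PS is the trapezoid between 166 and supply over [0, 3.5]: (1/2)[(166 - 140) + (166 - 154)](3.5) = 66.5.

66.50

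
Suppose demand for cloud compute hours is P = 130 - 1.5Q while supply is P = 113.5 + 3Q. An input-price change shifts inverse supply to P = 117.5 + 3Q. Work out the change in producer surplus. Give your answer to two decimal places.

Initial equilibrium: Q_0 = 3.6667, P_0 = 124.5; CS_0 = (1/2)(3.6667)(5.5) = 10.0833, PS_0 = (1/2)(3.6667)(11) = 20.1667.
New equilibrium: 130 - 1.5Q = 117.5 + 3Q gives Q_1 = 2.7778, P_1 = 125.8333; CS_1 = 5.787, PS_1 = 11.5741.
Change in producer surplus = 11.5741 - 20.1667 = -8.5926.

-8.59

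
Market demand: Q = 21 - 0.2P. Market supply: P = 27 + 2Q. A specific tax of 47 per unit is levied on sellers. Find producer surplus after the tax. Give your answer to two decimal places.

Rewriting demand in inverse form: P = 105 - 5Q.
Without the tax, 105 - 5Q = 27 + 2Q so Q* = 11.1429 and P* = 49.2857.
A tax on sellers shifts supply up by 47: 105 - 5Q = 27 + 2Q + 47, so Q_t = 4.4286. Buyers pay P_b = 82.8571; sellers receive P_s = P_b - 47 = 35.8571.
Producer surplus is the triangle above supply below P_s: (1/2)(4.4286)(35.8571 - 27) = 19.6122.

19.61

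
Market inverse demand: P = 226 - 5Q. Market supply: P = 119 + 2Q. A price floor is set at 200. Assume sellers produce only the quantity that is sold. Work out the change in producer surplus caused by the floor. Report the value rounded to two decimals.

Without the control, 226 - 5Q = 119 + 2Q so Q* = 15.2857 and P* = 149.5714.
At the floor price 200, quantity demanded is (226 - 200)/5 = 5.2; demand is the short side, so Q = 5.2 trades at P = 200.
PS goes from (1/2)(15.2857)(30.5714) = 233.6531 to 394.16 (computed as (200 - 119)(5.2) - (1/2)(2)(5.2)^2), a change of 160.5069.

160.51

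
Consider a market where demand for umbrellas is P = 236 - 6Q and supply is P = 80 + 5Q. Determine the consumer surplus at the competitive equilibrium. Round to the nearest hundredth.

603.37

Equilibrium: 236 - 6Q = 80 + 5Q, so Q* = 14.1818 and P* = 150.9091.
CS is the area between the demand curve and P* from 0 to Q*: (1/2)(14.1818)(85.0909) = 603.3719.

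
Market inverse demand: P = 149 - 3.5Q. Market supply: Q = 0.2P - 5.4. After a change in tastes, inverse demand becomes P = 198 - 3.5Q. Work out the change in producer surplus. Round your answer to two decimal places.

Rewriting supply in inverse form: P = 27 + 5Q.
Initial equilibrium: Q_0 = 14.3529, P_0 = 98.7647; CS_0 = (1/2)(14.3529)(50.2353) = 360.5121, PS_0 = (1/2)(14.3529)(71.7647) = 515.0173.
New equilibrium: 198 - 3.5Q = 27 + 5Q gives Q_1 = 20.1176, P_1 = 127.5882; CS_1 = 708.2595, PS_1 = 1011.7993.
Change in producer surplus = 1011.7993 - 515.0173 = 496.782.

496.78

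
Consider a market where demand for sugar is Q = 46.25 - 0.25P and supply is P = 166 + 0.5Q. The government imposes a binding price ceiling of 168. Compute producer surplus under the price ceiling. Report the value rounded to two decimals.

4.00

Rewriting demand in inverse form: P = 185 - 4Q.
Free-market equilibrium: 185 - 4Q = 166 + 0.5Q gives Q* = 4.2222, P* = 168.1111.
At P = 168, sellers supply (168 - 166)/0.5 = 4 while buyers want more, so the quantity traded is 4 at price 168.
PS is the triangle above supply below 168: (1/2)(4)(168 - 166) = 4.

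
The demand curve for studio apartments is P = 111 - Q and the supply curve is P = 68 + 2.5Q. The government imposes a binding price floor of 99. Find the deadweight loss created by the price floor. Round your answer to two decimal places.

Free-market equilibrium: 111 - Q = 68 + 2.5Q gives Q* = 12.2857, P* = 98.7143.
At the floor price 99, quantity demanded is (111 - 99)/1 = 12; demand is the short side, so Q = 12 trades at P = 99.
At Q = 12 the demand price is 99 and the supply price is 98. Deadweight loss is the triangle between the curves from 12 to 12.2857: (1/2)(99 - 98)(12.2857 - 12) = 0.1429.

0.14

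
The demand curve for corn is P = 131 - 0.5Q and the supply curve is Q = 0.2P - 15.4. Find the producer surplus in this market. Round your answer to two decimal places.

240.99

Rewriting supply in inverse form: P = 77 + 5Q.
Setting demand equal to supply, 54 = 5.5Q, so Q* = 9.8182 and P* = 126.0909.
PS is the area between P* and the supply curve from 0 to Q*: (1/2)(9.8182)(49.0909) = 240.9917.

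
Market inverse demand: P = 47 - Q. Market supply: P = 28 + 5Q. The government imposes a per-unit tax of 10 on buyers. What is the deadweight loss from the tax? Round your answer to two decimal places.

8.33

Without the tax, 47 - Q = 28 + 5Q so Q* = 3.1667 and P* = 43.8333.
A tax on buyers shifts demand down by 10: (47 - 10) - Q = 28 + 5Q, so Q_t = 1.5. Buyers pay P_b = 45.5; sellers receive P_s = P_b - 10 = 35.5.
The welfare triangle lost has base Q* - Q_t = 1.6667 and height t = 10, so DWL = (1/2)(1.6667)(10) = 8.3333.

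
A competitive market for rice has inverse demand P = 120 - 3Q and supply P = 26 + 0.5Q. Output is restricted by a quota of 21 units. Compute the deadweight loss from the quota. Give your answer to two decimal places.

60.04

Without the quota, 120 - 3Q = 26 + 0.5Q gives Q* = 26.8571.
At Q = 21 the demand price is 120 - 3(21) = 57 and the supply price is 26 + 0.5(21) = 36.5.
DWL = (1/2)(gap between curves at 21) x (Q* - 21) = (1/2)(20.5)(5.8571) = 60.0357.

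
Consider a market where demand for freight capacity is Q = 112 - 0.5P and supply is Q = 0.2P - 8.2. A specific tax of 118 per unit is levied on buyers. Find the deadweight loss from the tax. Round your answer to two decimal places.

994.57

Rewriting demand in inverse form: P = 224 - 2Q.
Rewriting supply in inverse form: P = 41 + 5Q.
Without the tax, 224 - 2Q = 41 + 5Q so Q* = 26.1429 and P* = 171.7143.
A tax on buyers shifts demand down by 118: (224 - 118) - 2Q = 41 + 5Q, so Q_t = 9.2857. Buyers pay P_b = 205.4286; sellers receive P_s = P_b - 118 = 87.4286.
The welfare triangle lost has base Q* - Q_t = 16.8571 and height t = 118, so DWL = (1/2)(16.8571)(118) = 994.5714.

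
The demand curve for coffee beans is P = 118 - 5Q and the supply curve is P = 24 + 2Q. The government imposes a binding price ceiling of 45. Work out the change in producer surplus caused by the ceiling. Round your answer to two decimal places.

-70.08

Free-market equilibrium: 118 - 5Q = 24 + 2Q gives Q* = 13.4286, P* = 50.8571.
At P = 45, sellers supply (45 - 24)/2 = 10.5 while buyers want more, so the quantity traded is 10.5 at price 45.
PS goes from (1/2)(13.4286)(26.8571) = 180.3265 to 110.25 (computed as (45 - 24)(10.5) - (1/2)(2)(10.5)^2), a change of -70.0765.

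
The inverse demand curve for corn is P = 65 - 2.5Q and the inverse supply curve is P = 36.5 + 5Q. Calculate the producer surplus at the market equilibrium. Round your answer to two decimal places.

36.10

Equilibrium: 65 - 2.5Q = 36.5 + 5Q, so Q* = 3.8 and P* = 55.5.
The supply curve's price intercept is 36.5, so PS = (1/2)(Q*)(P* - 36.5) = (1/2)(3.8)(19) = 36.1.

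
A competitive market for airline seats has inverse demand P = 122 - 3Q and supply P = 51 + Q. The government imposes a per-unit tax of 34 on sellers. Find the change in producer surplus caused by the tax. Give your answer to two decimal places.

-114.75

Pre-tax equilibrium: 122 - 3Q = 51 + Q gives Q* = 17.75, P* = 68.75.
A tax on sellers shifts supply up by 34: 122 - 3Q = 51 + Q + 34, so Q_t = 9.25. Buyers pay P_b = 94.25; sellers receive P_s = P_b - 34 = 60.25.
PS falls from (1/2)(17.75)(17.75) = 157.5312 to (1/2)(9.25)(9.25) = 42.7812, a change of -114.75.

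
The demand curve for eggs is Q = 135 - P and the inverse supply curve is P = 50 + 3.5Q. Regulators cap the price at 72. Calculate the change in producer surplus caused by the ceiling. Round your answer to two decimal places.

Rewriting demand in inverse form: P = 135 - Q.
Without the control, 135 - Q = 50 + 3.5Q so Q* = 18.8889 and P* = 116.1111.
At P = 72, sellers supply (72 - 50)/3.5 = 6.2857 while buyers want more, so the quantity traded is 6.2857 at price 72.
PS goes from (1/2)(18.8889)(66.1111) = 624.3827 to 69.1429 (computed as (72 - 50)(6.2857) - (1/2)(3.5)(6.2857)^2), a change of -555.2399.

-555.24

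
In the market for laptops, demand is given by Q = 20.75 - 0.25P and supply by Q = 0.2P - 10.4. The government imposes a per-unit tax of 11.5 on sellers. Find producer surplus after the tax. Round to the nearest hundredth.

11.74

Rewriting demand in inverse form: P = 83 - 4Q.
Rewriting supply in inverse form: P = 52 + 5Q.
Without the tax, 83 - 4Q = 52 + 5Q so Q* = 3.4444 and P* = 69.2222.
With the tax, sellers need 11.5 more per unit: 83 - 4Q = 52 + 5Q + 11.5, so Q_t = 2.1667. Buyers pay P_b = 74.3333; sellers receive P_s = P_b - 11.5 = 62.8333.
PS = (1/2)(Q_t)(P_s - 52) = (1/2)(2.1667)(10.8333) = 11.7361.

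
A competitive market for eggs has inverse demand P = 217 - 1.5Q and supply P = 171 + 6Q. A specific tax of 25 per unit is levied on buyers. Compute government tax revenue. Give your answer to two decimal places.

70.00

Without the tax, 217 - 1.5Q = 171 + 6Q so Q* = 6.1333 and P* = 207.8.
With the tax, buyers' net willingness to pay falls by 25: (217 - 25) - 1.5Q = 171 + 6Q, so Q_t = 2.8. Buyers pay P_b = 212.8; sellers receive P_s = P_b - 25 = 187.8.
Tax revenue = t x Q_t = 25 x 2.8 = 70.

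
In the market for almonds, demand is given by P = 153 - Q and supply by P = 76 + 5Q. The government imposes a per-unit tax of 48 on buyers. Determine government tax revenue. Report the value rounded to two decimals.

232.00

Pre-tax equilibrium: 153 - Q = 76 + 5Q gives Q* = 12.8333, P* = 140.1667.
With the tax, buyers' net willingness to pay falls by 48: (153 - 48) - Q = 76 + 5Q, so Q_t = 4.8333. Buyers pay P_b = 148.1667; sellers receive P_s = P_b - 48 = 100.1667.
Revenue is the tax times quantity traded: 48 x 4.8333 = 232.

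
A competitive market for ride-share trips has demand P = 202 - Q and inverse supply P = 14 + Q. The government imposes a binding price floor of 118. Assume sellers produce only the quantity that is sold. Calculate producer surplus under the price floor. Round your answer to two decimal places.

5208.00

Without the control, 202 - Q = 14 + Q so Q* = 94 and P* = 108.
At the floor price 118, quantity demanded is (202 - 118)/1 = 84; demand is the short side, so Q = 84 trades at P = 118.
The supply price at Q = 84 is 98. PS is the trapezoid between 118 and supply over [0, 84]: (1/2)[(118 - 14) + (118 - 98)](84) = 5208.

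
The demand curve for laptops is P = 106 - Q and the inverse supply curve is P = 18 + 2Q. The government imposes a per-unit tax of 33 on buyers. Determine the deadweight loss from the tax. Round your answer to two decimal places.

Pre-tax equilibrium: 106 - Q = 18 + 2Q gives Q* = 29.3333, P* = 76.6667.
A tax on buyers shifts demand down by 33: (106 - 33) - Q = 18 + 2Q, so Q_t = 18.3333. Buyers pay P_b = 87.6667; sellers receive P_s = P_b - 33 = 54.6667.
Deadweight loss is the triangle between the curves from Q_t to Q*: (1/2)(29.3333 - 18.3333)(33) = 181.5.

181.50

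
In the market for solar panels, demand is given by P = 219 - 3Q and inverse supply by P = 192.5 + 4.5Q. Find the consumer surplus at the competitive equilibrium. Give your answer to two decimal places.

18.73

Set 219 - 3Q = 192.5 + 4.5Q, which gives 26.5 = 7.5Q, so Q* = 3.5333 and P* = 219 - 3(3.5333) = 208.4.
Consumer surplus is the triangle under demand above P*: (1/2)(3.5333)(219 - 208.4) = (1/2)(3.5333)(10.6) = 18.7267.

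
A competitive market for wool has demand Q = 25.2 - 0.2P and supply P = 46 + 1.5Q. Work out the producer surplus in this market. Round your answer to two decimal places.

113.61

Rewriting demand in inverse form: P = 126 - 5Q.
Equilibrium: 126 - 5Q = 46 + 1.5Q, so Q* = 12.3077 and P* = 64.4615.
PS is the area between P* and the supply curve from 0 to Q*: (1/2)(12.3077)(18.4615) = 113.6095.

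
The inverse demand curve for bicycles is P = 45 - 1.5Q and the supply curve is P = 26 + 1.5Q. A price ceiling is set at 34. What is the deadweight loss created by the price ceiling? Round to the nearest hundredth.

1.50

Free-market equilibrium: 45 - 1.5Q = 26 + 1.5Q gives Q* = 6.3333, P* = 35.5.
At P = 34, sellers supply (34 - 26)/1.5 = 5.3333 while buyers want more, so the quantity traded is 5.3333 at price 34.
The lost-trades triangle has base Q* - 5.3333 = 1 and height equal to the gap between the curves at Q = 5.3333, which is 37 - 34 = 3. DWL = (1/2)(1)(3) = 1.5.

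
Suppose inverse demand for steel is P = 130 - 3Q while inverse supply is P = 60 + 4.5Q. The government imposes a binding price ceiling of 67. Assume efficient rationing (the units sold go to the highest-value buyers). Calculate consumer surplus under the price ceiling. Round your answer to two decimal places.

94.37

Free-market equilibrium: 130 - 3Q = 60 + 4.5Q gives Q* = 9.3333, P* = 102.
At P = 67, sellers supply (67 - 60)/4.5 = 1.5556 while buyers want more, so the quantity traded is 1.5556 at price 67.
The demand price at Q = 1.5556 is 125.3333. CS is the trapezoid between demand and 67 over [0, 1.5556]: (1/2)[(130 - 67) + (125.3333 - 67)](1.5556) = 94.3704.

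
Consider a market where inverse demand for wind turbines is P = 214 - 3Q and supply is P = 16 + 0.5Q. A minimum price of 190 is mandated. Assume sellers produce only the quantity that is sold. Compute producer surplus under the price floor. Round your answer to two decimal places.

Free-market equilibrium: 214 - 3Q = 16 + 0.5Q gives Q* = 56.5714, P* = 44.2857.
At P = 190, buyers demand (214 - 190)/3 = 8 while sellers would supply more, so the quantity traded is 8 at price 190.
The supply price at Q = 8 is 20. PS is the trapezoid between 190 and supply over [0, 8]: (1/2)[(190 - 16) + (190 - 20)](8) = 1376.

1376.00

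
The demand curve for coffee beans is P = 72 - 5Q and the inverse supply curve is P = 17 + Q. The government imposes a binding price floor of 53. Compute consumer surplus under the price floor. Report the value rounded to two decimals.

36.10

Without the control, 72 - 5Q = 17 + Q so Q* = 9.1667 and P* = 26.1667.
At P = 53, buyers demand (72 - 53)/5 = 3.8 while sellers would supply more, so the quantity traded is 3.8 at price 53.
CS is the triangle under demand above 53: (1/2)(3.8)(72 - 53) = 36.1.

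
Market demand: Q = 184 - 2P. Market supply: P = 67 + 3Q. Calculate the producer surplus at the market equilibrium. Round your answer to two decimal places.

Rewriting demand in inverse form: P = 92 - 0.5Q.
Setting demand equal to supply, 25 = 3.5Q, so Q* = 7.1429 and P* = 88.4286.
The supply curve's price intercept is 67, so PS = (1/2)(Q*)(P* - 67) = (1/2)(7.1429)(21.4286) = 76.5306.

76.53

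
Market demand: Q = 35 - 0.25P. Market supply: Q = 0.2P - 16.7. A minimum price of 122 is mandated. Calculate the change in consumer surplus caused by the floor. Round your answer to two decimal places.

Rewriting demand in inverse form: P = 140 - 4Q.
Rewriting supply in inverse form: P = 83.5 + 5Q.
Free-market equilibrium: 140 - 4Q = 83.5 + 5Q gives Q* = 6.2778, P* = 114.8889.
At P = 122, buyers demand (140 - 122)/4 = 4.5 while sellers would supply more, so the quantity traded is 4.5 at price 122.
CS goes from (1/2)(6.2778)(25.1111) = 78.821 to 40.5 (computed as (140 - 122)(4.5) - (1/2)(4)(4.5)^2), a change of -38.321.

-38.32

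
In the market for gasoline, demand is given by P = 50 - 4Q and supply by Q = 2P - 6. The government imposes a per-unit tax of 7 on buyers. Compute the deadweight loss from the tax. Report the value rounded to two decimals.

Rewriting supply in inverse form: P = 3 + 0.5Q.
Pre-tax equilibrium: 50 - 4Q = 3 + 0.5Q gives Q* = 10.4444, P* = 8.2222.
A tax on buyers shifts demand down by 7: (50 - 7) - 4Q = 3 + 0.5Q, so Q_t = 8.8889. Buyers pay P_b = 14.4444; sellers receive P_s = P_b - 7 = 7.4444.
Deadweight loss is the triangle between the curves from Q_t to Q*: (1/2)(10.4444 - 8.8889)(7) = 5.4444.

5.44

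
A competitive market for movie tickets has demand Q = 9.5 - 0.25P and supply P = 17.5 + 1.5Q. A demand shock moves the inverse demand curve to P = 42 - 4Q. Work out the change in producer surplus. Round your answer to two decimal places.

Rewriting demand in inverse form: P = 38 - 4Q.
Initial equilibrium: Q_0 = 3.7273, P_0 = 23.0909; CS_0 = (1/2)(3.7273)(14.9091) = 27.7851, PS_0 = (1/2)(3.7273)(5.5909) = 10.4194.
New equilibrium: 42 - 4Q = 17.5 + 1.5Q gives Q_1 = 4.4545, P_1 = 24.1818; CS_1 = 39.686, PS_1 = 14.8822.
Change in producer surplus = 14.8822 - 10.4194 = 4.4628.

4.46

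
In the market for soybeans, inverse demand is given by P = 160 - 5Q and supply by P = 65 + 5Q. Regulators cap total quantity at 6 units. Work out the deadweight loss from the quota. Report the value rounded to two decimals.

61.25

Without the quota, 160 - 5Q = 65 + 5Q gives Q* = 9.5.
At Q = 6 the demand price is 160 - 5(6) = 130 and the supply price is 65 + 5(6) = 95.
Deadweight loss is the triangle between the curves from 6 to 9.5: (1/2)(130 - 95)(9.5 - 6) = 61.25.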